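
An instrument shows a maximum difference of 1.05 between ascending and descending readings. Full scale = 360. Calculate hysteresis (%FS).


Hysteresis = (max difference / full scale) * 100%.
H = (1.05 / 360) * 100
H = 0.292 %FS

0.292 %FS


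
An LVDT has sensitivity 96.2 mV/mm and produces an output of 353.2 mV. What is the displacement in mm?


Displacement = Vout / sensitivity.
d = 353.2 / 96.2
d = 3.672 mm

3.672 mm


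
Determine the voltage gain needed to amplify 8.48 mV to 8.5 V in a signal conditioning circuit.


Gain = Vout / Vin (converting to same units).
G = 8.5 V / 8.48 mV
G = 8500.0 mV / 8.48 mV
G = 1002.36

1002.36


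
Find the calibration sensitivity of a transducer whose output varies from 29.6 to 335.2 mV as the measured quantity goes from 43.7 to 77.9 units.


Sensitivity = (y2 - y1) / (x2 - x1).
S = (335.2 - 29.6) / (77.9 - 43.7)
S = 305.6 / 34.2
S = 8.9357 mV/unit

8.9357 mV/unit


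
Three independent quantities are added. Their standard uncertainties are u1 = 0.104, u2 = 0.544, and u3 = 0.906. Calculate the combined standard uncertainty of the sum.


For a sum of independent quantities, uc = sqrt(u1^2 + u2^2 + u3^2).
uc = sqrt(0.104^2 + 0.544^2 + 0.906^2)
uc = sqrt(0.010816 + 0.295936 + 0.820836)
uc = 1.0619

1.0619


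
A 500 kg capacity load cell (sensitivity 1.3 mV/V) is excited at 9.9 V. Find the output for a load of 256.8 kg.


Vout = rated_output * Vex * (load / capacity).
Vout = 1.3 * 9.9 * (256.8 / 500)
Vout = 1.3 * 9.9 * 0.5136
Vout = 6.61 mV

6.61 mV


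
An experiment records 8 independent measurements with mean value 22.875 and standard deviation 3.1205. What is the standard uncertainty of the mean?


The standard uncertainty for Type A evaluation is u = s / sqrt(n).
u = 3.1205 / sqrt(8)
u = 3.1205 / 2.8284
u = 1.1033

1.1033


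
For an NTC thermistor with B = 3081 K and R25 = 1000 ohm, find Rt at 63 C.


NTC thermistor equation: Rt = R25 * exp(B * (1/T - 1/T25)).
T in Kelvin: 336.15 K, T25 = 298.15 K
1/T - 1/T25 = 1/336.15 - 1/298.15 = -0.00037915
B * (1/T - 1/T25) = 3081 * -0.00037915 = -1.1682
Rt = 1000 * exp(-1.1682) = 310.9 ohm

310.9 ohm


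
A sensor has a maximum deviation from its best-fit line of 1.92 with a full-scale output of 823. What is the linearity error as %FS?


Linearity error = (max deviation / full scale) * 100%.
Linearity = (1.92 / 823) * 100
Linearity = 0.233 %FS

0.233 %FS


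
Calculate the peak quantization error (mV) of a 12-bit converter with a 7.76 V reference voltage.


The maximum quantization error is +/- LSB/2.
LSB = Vref / 2^n = 7.76 / 4096 = 0.00189453 V
Max error = LSB / 2 = 0.00189453 / 2 = 0.00094727 V
Max error = 0.9473 mV

0.9473 mV


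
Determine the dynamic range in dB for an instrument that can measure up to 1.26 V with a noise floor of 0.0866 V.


Dynamic range = 20 * log10(Vmax / Vnoise).
DR = 20 * log10(1.26 / 0.0866)
DR = 20 * log10(14.55)
DR = 23.26 dB

23.26 dB


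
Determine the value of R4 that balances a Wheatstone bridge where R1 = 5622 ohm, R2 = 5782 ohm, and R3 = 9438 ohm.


At balance: R1*R4 = R2*R3, so R4 = R2*R3/R1.
R4 = 5782 * 9438 / 5622
R4 = 54570516 / 5622
R4 = 9706.6 ohm

9706.6 ohm


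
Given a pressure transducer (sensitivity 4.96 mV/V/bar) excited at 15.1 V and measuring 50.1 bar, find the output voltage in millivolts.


Output = sensitivity * Vex * P.
Vout = 4.96 * 15.1 * 50.1
Vout = 74.896 * 50.1
Vout = 3752.29 mV

3752.29 mV


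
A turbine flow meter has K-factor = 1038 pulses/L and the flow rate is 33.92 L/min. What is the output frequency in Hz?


Frequency = K * Q / 60 (converting L/min to L/s).
f = 1038 * 33.92 / 60
f = 35208.96 / 60
f = 586.82 Hz

586.82 Hz


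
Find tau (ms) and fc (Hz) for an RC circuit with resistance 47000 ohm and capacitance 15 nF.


Time constant: tau = R * C.
tau = 47000 * 1.50e-08 = 0.000705 s
tau = 0.705 ms
Cutoff frequency: fc = 1 / (2*pi*R*C).
fc = 1 / (2*pi*0.000705) = 225.75 Hz

tau = 0.705 ms, fc = 225.75 Hz


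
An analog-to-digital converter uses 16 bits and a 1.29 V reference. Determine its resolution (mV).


The resolution (LSB) of an ADC is Vref / 2^n.
LSB = 1.29 / 2^16
LSB = 1.29 / 65536
LSB = 1.968e-05 V = 0.01968384 mV

0.01968384 mV


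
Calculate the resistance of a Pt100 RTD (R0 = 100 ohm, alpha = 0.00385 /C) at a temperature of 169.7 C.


The RTD equation: Rt = R0 * (1 + alpha * T).
Rt = 100 * (1 + 0.00385 * 169.7)
Rt = 100 * (1 + 0.653345)
Rt = 100 * 1.653345
Rt = 165.334 ohm

165.334 ohm


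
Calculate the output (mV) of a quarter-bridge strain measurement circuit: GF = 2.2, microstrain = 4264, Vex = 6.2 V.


Quarter bridge output: Vout = (GF * epsilon * Vex) / 4.
Vout = (2.2 * 4264e-6 * 6.2) / 4
Vout = 0.05816096 / 4 V
Vout = 0.01454024 V = 14.5402 mV

14.5402 mV


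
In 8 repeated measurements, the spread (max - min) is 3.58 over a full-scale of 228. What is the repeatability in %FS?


Repeatability = (spread / full scale) * 100%.
R = (3.58 / 228) * 100
R = 1.57 %FS

1.57 %FS


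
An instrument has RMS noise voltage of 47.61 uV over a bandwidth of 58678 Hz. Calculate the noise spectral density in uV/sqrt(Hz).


Noise spectral density = Vrms / sqrt(BW).
NSD = 47.61 / sqrt(58678)
NSD = 47.61 / 242.2354
NSD = 0.1965 uV/sqrt(Hz)

0.1965 uV/sqrt(Hz)


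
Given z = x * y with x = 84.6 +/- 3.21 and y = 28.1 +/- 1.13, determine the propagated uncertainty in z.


For a product z = x*y, the relative uncertainty is:
uz/z = sqrt((ux/x)^2 + (uy/y)^2)
Relative uncertainties: ux/x = 3.21/84.6 = 0.037943
uy/y = 1.13/28.1 = 0.040214
z = 84.6 * 28.1 = 2377.3
uz = 2377.3 * sqrt(0.037943^2 + 0.040214^2) = 131.435

131.435


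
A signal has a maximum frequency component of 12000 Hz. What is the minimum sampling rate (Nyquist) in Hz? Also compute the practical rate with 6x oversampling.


By Nyquist theorem, fs_min = 2 * fmax.
fs_min = 2 * 12000 = 24000 Hz
Practical rate = 6 * fs_min = 6 * 24000 = 144000 Hz

fs_min = 24000 Hz, fs_practical = 144000 Hz


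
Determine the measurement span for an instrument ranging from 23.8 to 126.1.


Span = upper range - lower range.
Span = 126.1 - (23.8)
Span = 102.3

102.3


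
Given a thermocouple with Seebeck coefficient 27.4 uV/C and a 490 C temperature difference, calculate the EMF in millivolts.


The thermocouple output V = sensitivity * dT.
V = 27.4 uV/C * 490 C
V = 13426.0 uV
V = 13.426 mV

13.426 mV


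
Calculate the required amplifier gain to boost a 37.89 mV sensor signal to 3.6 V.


Gain = Vout / Vin (converting to same units).
G = 3.6 V / 37.89 mV
G = 3600.0 mV / 37.89 mV
G = 95.01

95.01


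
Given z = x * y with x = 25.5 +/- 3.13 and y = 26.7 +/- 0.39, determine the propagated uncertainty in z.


For a product z = x*y, the relative uncertainty is:
uz/z = sqrt((ux/x)^2 + (uy/y)^2)
Relative uncertainties: ux/x = 3.13/25.5 = 0.122745
uy/y = 0.39/26.7 = 0.014607
z = 25.5 * 26.7 = 680.9
uz = 680.9 * sqrt(0.122745^2 + 0.014607^2) = 84.161

84.161


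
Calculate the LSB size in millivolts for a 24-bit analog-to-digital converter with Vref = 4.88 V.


The resolution (LSB) of an ADC is Vref / 2^n.
LSB = 4.88 / 2^24
LSB = 4.88 / 16777216
LSB = 2.9e-07 V = 0.00029087 mV

0.00029087 mV


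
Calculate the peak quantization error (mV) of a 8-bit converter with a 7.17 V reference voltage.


The maximum quantization error is +/- LSB/2.
LSB = Vref / 2^n = 7.17 / 256 = 0.02800781 V
Max error = LSB / 2 = 0.02800781 / 2 = 0.01400391 V
Max error = 14.0039 mV

14.0039 mV


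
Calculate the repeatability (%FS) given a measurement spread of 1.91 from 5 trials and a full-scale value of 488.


Repeatability = (spread / full scale) * 100%.
R = (1.91 / 488) * 100
R = 0.391 %FS

0.391 %FS


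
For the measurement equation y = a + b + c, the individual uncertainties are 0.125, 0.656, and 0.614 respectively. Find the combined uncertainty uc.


For a sum of independent quantities, uc = sqrt(u1^2 + u2^2 + u3^2).
uc = sqrt(0.125^2 + 0.656^2 + 0.614^2)
uc = sqrt(0.015625 + 0.430336 + 0.376996)
uc = 0.9072

0.9072


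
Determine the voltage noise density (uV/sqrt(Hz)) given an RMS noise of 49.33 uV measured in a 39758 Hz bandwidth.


Noise spectral density = Vrms / sqrt(BW).
NSD = 49.33 / sqrt(39758)
NSD = 49.33 / 199.3941
NSD = 0.2474 uV/sqrt(Hz)

0.2474 uV/sqrt(Hz)


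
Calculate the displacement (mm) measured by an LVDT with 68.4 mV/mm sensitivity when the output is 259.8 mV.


Displacement = Vout / sensitivity.
d = 259.8 / 68.4
d = 3.798 mm

3.798 mm


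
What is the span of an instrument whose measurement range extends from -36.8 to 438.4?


Span = upper range - lower range.
Span = 438.4 - (-36.8)
Span = 475.2

475.2


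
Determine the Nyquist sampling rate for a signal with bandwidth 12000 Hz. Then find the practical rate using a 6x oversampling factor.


By Nyquist theorem, fs_min = 2 * fmax.
fs_min = 2 * 12000 = 24000 Hz
Practical rate = 6 * fs_min = 6 * 24000 = 144000 Hz

fs_min = 24000 Hz, fs_practical = 144000 Hz


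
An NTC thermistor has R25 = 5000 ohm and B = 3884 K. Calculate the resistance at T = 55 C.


NTC thermistor equation: Rt = R25 * exp(B * (1/T - 1/T25)).
T in Kelvin: 328.15 K, T25 = 298.15 K
1/T - 1/T25 = 1/328.15 - 1/298.15 = -0.00030663
B * (1/T - 1/T25) = 3884 * -0.00030663 = -1.1909
Rt = 5000 * exp(-1.1909) = 1519.7 ohm

1519.7 ohm


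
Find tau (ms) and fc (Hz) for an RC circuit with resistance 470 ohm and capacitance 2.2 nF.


Time constant: tau = R * C.
tau = 470 * 2.20e-09 = 1.034e-06 s
tau = 0.001 ms
Cutoff frequency: fc = 1 / (2*pi*R*C).
fc = 1 / (2*pi*1.034e-06) = 153921.61 Hz

tau = 0.001 ms, fc = 153921.61 Hz


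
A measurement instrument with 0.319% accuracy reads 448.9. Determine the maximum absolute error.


Absolute error = (accuracy% / 100) * reading.
Error = (0.319 / 100) * 448.9
Error = 0.00319 * 448.9
Error = 1.432

1.432


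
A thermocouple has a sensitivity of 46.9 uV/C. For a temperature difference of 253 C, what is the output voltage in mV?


The thermocouple output V = sensitivity * dT.
V = 46.9 uV/C * 253 C
V = 11865.7 uV
V = 11.866 mV

11.866 mV


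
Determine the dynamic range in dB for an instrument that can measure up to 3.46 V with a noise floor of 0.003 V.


Dynamic range = 20 * log10(Vmax / Vnoise).
DR = 20 * log10(3.46 / 0.003)
DR = 20 * log10(1153.33)
DR = 61.24 dB

61.24 dB


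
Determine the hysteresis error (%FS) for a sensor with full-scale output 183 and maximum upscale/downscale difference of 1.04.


Hysteresis = (max difference / full scale) * 100%.
H = (1.04 / 183) * 100
H = 0.568 %FS

0.568 %FS


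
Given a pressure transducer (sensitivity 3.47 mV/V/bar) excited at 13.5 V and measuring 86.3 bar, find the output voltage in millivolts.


Output = sensitivity * Vex * P.
Vout = 3.47 * 13.5 * 86.3
Vout = 46.845 * 86.3
Vout = 4042.72 mV

4042.72 mV


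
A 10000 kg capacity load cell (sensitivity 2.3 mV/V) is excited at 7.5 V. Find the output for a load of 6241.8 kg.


Vout = rated_output * Vex * (load / capacity).
Vout = 2.3 * 7.5 * (6241.8 / 10000)
Vout = 2.3 * 7.5 * 0.62418
Vout = 10.767 mV

10.767 mV


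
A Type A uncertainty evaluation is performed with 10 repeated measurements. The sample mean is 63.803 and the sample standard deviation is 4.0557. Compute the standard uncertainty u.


The standard uncertainty for Type A evaluation is u = s / sqrt(n).
u = 4.0557 / sqrt(10)
u = 4.0557 / 3.1623
u = 1.2825

1.2825


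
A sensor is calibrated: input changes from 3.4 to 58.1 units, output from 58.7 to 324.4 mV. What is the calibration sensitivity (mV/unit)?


Sensitivity = (y2 - y1) / (x2 - x1).
S = (324.4 - 58.7) / (58.1 - 3.4)
S = 265.7 / 54.7
S = 4.8574 mV/unit

4.8574 mV/unit


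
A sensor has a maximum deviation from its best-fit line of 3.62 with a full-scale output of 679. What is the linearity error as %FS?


Linearity error = (max deviation / full scale) * 100%.
Linearity = (3.62 / 679) * 100
Linearity = 0.533 %FS

0.533 %FS


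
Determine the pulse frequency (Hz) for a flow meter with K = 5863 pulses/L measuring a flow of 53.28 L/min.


Frequency = K * Q / 60 (converting L/min to L/s).
f = 5863 * 53.28 / 60
f = 312380.64 / 60
f = 5206.34 Hz

5206.34 Hz


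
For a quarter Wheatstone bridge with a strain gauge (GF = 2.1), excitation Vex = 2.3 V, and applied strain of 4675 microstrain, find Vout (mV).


Quarter bridge output: Vout = (GF * epsilon * Vex) / 4.
Vout = (2.1 * 4675e-6 * 2.3) / 4
Vout = 0.02258025 / 4 V
Vout = 0.00564506 V = 5.6451 mV

5.6451 mV


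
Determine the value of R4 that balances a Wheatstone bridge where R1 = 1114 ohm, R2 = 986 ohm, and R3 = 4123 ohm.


At balance: R1*R4 = R2*R3, so R4 = R2*R3/R1.
R4 = 986 * 4123 / 1114
R4 = 4065278 / 1114
R4 = 3649.26 ohm

3649.26 ohm


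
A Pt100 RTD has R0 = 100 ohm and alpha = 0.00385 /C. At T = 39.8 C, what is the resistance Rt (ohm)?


The RTD equation: Rt = R0 * (1 + alpha * T).
Rt = 100 * (1 + 0.00385 * 39.8)
Rt = 100 * (1 + 0.15323)
Rt = 100 * 1.15323
Rt = 115.323 ohm

115.323 ohm


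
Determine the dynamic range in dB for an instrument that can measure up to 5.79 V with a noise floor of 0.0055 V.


Dynamic range = 20 * log10(Vmax / Vnoise).
DR = 20 * log10(5.79 / 0.0055)
DR = 20 * log10(1052.73)
DR = 60.45 dB

60.45 dB


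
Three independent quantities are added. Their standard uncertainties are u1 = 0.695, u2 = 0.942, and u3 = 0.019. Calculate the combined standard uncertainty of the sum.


For a sum of independent quantities, uc = sqrt(u1^2 + u2^2 + u3^2).
uc = sqrt(0.695^2 + 0.942^2 + 0.019^2)
uc = sqrt(0.483025 + 0.887364 + 0.000361)
uc = 1.1708

1.1708


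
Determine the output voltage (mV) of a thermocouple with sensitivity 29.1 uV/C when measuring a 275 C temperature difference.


The thermocouple output V = sensitivity * dT.
V = 29.1 uV/C * 275 C
V = 8002.5 uV
V = 8.002 mV

8.002 mV


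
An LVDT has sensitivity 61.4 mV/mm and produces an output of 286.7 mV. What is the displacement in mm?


Displacement = Vout / sensitivity.
d = 286.7 / 61.4
d = 4.669 mm

4.669 mm


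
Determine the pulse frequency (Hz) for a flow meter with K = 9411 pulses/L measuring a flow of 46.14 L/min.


Frequency = K * Q / 60 (converting L/min to L/s).
f = 9411 * 46.14 / 60
f = 434223.54 / 60
f = 7237.06 Hz

7237.06 Hz


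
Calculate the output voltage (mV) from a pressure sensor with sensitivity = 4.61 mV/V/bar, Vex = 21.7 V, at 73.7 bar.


Output = sensitivity * Vex * P.
Vout = 4.61 * 21.7 * 73.7
Vout = 100.037 * 73.7
Vout = 7372.73 mV

7372.73 mV


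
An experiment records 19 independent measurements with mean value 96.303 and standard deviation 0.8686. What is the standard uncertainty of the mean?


The standard uncertainty for Type A evaluation is u = s / sqrt(n).
u = 0.8686 / sqrt(19)
u = 0.8686 / 4.3589
u = 0.1993

0.1993


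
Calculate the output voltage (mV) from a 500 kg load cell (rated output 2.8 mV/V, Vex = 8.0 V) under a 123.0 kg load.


Vout = rated_output * Vex * (load / capacity).
Vout = 2.8 * 8.0 * (123.0 / 500)
Vout = 2.8 * 8.0 * 0.246
Vout = 5.51 mV

5.51 mV


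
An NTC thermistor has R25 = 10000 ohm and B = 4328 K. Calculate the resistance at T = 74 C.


NTC thermistor equation: Rt = R25 * exp(B * (1/T - 1/T25)).
T in Kelvin: 347.15 K, T25 = 298.15 K
1/T - 1/T25 = 1/347.15 - 1/298.15 = -0.00047342
B * (1/T - 1/T25) = 4328 * -0.00047342 = -2.0489
Rt = 10000 * exp(-2.0489) = 1288.7 ohm

1288.7 ohm


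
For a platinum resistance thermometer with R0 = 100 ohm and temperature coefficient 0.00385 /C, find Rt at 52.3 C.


The RTD equation: Rt = R0 * (1 + alpha * T).
Rt = 100 * (1 + 0.00385 * 52.3)
Rt = 100 * (1 + 0.201355)
Rt = 100 * 1.201355
Rt = 120.135 ohm

120.135 ohm


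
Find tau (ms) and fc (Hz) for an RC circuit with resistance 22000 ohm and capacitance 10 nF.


Time constant: tau = R * C.
tau = 22000 * 1.00e-08 = 0.00022 s
tau = 0.22 ms
Cutoff frequency: fc = 1 / (2*pi*R*C).
fc = 1 / (2*pi*0.00022) = 723.43 Hz

tau = 0.22 ms, fc = 723.43 Hz


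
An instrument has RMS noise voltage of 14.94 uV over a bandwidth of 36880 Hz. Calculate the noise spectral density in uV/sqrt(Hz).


Noise spectral density = Vrms / sqrt(BW).
NSD = 14.94 / sqrt(36880)
NSD = 14.94 / 192.0417
NSD = 0.0778 uV/sqrt(Hz)

0.0778 uV/sqrt(Hz)


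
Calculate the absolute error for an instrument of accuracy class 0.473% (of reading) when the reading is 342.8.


Absolute error = (accuracy% / 100) * reading.
Error = (0.473 / 100) * 342.8
Error = 0.00473 * 342.8
Error = 1.6214

1.6214


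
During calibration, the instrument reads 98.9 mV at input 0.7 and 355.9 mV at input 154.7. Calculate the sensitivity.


Sensitivity = (y2 - y1) / (x2 - x1).
S = (355.9 - 98.9) / (154.7 - 0.7)
S = 257.0 / 154.0
S = 1.6688 mV/unit

1.6688 mV/unit


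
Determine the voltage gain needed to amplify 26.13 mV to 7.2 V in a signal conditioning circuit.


Gain = Vout / Vin (converting to same units).
G = 7.2 V / 26.13 mV
G = 7200.0 mV / 26.13 mV
G = 275.55

275.55


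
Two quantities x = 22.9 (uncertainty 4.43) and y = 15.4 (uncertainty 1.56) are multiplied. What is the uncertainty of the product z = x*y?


For a product z = x*y, the relative uncertainty is:
uz/z = sqrt((ux/x)^2 + (uy/y)^2)
Relative uncertainties: ux/x = 4.43/22.9 = 0.19345
uy/y = 1.56/15.4 = 0.101299
z = 22.9 * 15.4 = 352.7
uz = 352.7 * sqrt(0.19345^2 + 0.101299^2) = 77.009

77.009


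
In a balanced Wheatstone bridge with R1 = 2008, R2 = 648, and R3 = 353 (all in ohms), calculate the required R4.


At balance: R1*R4 = R2*R3, so R4 = R2*R3/R1.
R4 = 648 * 353 / 2008
R4 = 228744 / 2008
R4 = 113.92 ohm

113.92 ohm


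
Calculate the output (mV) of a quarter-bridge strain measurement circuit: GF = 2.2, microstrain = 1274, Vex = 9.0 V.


Quarter bridge output: Vout = (GF * epsilon * Vex) / 4.
Vout = (2.2 * 1274e-6 * 9.0) / 4
Vout = 0.0252252 / 4 V
Vout = 0.0063063 V = 6.3063 mV

6.3063 mV


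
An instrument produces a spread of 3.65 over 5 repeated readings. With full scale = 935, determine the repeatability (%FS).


Repeatability = (spread / full scale) * 100%.
R = (3.65 / 935) * 100
R = 0.39 %FS

0.39 %FS


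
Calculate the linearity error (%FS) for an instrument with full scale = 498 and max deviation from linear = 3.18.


Linearity error = (max deviation / full scale) * 100%.
Linearity = (3.18 / 498) * 100
Linearity = 0.639 %FS

0.639 %FS


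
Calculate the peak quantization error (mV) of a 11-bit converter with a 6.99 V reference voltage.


The maximum quantization error is +/- LSB/2.
LSB = Vref / 2^n = 6.99 / 2048 = 0.00341309 V
Max error = LSB / 2 = 0.00341309 / 2 = 0.00170654 V
Max error = 1.7065 mV

1.7065 mV


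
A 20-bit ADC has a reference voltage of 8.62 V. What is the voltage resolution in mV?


The resolution (LSB) of an ADC is Vref / 2^n.
LSB = 8.62 / 2^20
LSB = 8.62 / 1048576
LSB = 8.22e-06 V = 0.00822067 mV

0.00822067 mV


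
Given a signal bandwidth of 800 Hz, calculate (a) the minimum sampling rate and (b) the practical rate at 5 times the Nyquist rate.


By Nyquist theorem, fs_min = 2 * fmax.
fs_min = 2 * 800 = 1600 Hz
Practical rate = 5 * fs_min = 5 * 1600 = 8000 Hz

fs_min = 1600 Hz, fs_practical = 8000 Hz


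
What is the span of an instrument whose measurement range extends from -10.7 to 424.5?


Span = upper range - lower range.
Span = 424.5 - (-10.7)
Span = 435.2

435.2


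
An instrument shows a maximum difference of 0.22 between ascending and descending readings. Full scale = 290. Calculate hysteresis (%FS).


Hysteresis = (max difference / full scale) * 100%.
H = (0.22 / 290) * 100
H = 0.076 %FS

0.076 %FS


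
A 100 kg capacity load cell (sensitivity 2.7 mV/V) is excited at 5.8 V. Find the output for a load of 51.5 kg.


Vout = rated_output * Vex * (load / capacity).
Vout = 2.7 * 5.8 * (51.5 / 100)
Vout = 2.7 * 5.8 * 0.515
Vout = 8.065 mV

8.065 mV


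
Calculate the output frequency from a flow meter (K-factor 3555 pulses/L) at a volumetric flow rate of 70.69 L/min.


Frequency = K * Q / 60 (converting L/min to L/s).
f = 3555 * 70.69 / 60
f = 251302.95 / 60
f = 4188.38 Hz

4188.38 Hz


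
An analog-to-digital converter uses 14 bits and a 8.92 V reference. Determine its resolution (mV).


The resolution (LSB) of an ADC is Vref / 2^n.
LSB = 8.92 / 2^14
LSB = 8.92 / 16384
LSB = 0.00054443 V = 0.54443359 mV

0.54443359 mV


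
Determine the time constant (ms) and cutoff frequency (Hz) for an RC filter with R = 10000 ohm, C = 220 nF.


Time constant: tau = R * C.
tau = 10000 * 2.20e-07 = 0.0022 s
tau = 2.2 ms
Cutoff frequency: fc = 1 / (2*pi*R*C).
fc = 1 / (2*pi*0.0022) = 72.34 Hz

tau = 2.2 ms, fc = 72.34 Hz


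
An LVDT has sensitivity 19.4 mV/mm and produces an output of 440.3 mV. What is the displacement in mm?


Displacement = Vout / sensitivity.
d = 440.3 / 19.4
d = 22.696 mm

22.696 mm


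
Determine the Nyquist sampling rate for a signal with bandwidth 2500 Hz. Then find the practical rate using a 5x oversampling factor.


By Nyquist theorem, fs_min = 2 * fmax.
fs_min = 2 * 2500 = 5000 Hz
Practical rate = 5 * fs_min = 5 * 5000 = 25000 Hz

fs_min = 5000 Hz, fs_practical = 25000 Hz


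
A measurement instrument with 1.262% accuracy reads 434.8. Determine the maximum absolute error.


Absolute error = (accuracy% / 100) * reading.
Error = (1.262 / 100) * 434.8
Error = 0.01262 * 434.8
Error = 5.4872

5.4872


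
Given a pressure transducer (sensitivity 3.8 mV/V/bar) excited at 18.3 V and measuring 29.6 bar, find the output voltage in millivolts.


Output = sensitivity * Vex * P.
Vout = 3.8 * 18.3 * 29.6
Vout = 69.54 * 29.6
Vout = 2058.38 mV

2058.38 mV


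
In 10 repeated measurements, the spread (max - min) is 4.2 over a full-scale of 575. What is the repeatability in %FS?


Repeatability = (spread / full scale) * 100%.
R = (4.2 / 575) * 100
R = 0.73 %FS

0.73 %FS


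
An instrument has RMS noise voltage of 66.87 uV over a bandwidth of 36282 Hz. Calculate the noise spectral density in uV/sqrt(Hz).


Noise spectral density = Vrms / sqrt(BW).
NSD = 66.87 / sqrt(36282)
NSD = 66.87 / 190.4783
NSD = 0.3511 uV/sqrt(Hz)

0.3511 uV/sqrt(Hz)


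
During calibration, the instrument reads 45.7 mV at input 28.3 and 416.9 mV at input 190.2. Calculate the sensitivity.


Sensitivity = (y2 - y1) / (x2 - x1).
S = (416.9 - 45.7) / (190.2 - 28.3)
S = 371.2 / 161.9
S = 2.2928 mV/unit

2.2928 mV/unit


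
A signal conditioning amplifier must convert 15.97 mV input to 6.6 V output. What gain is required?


Gain = Vout / Vin (converting to same units).
G = 6.6 V / 15.97 mV
G = 6600.0 mV / 15.97 mV
G = 413.27

413.27


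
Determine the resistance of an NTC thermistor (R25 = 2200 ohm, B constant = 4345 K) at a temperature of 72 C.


NTC thermistor equation: Rt = R25 * exp(B * (1/T - 1/T25)).
T in Kelvin: 345.15 K, T25 = 298.15 K
1/T - 1/T25 = 1/345.15 - 1/298.15 = -0.00045673
B * (1/T - 1/T25) = 4345 * -0.00045673 = -1.9845
Rt = 2200 * exp(-1.9845) = 302.4 ohm

302.4 ohm


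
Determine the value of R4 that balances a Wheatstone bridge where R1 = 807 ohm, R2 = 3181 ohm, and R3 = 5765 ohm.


At balance: R1*R4 = R2*R3, so R4 = R2*R3/R1.
R4 = 3181 * 5765 / 807
R4 = 18338465 / 807
R4 = 22724.24 ohm

22724.24 ohm


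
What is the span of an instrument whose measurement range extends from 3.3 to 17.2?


Span = upper range - lower range.
Span = 17.2 - (3.3)
Span = 13.9

13.9


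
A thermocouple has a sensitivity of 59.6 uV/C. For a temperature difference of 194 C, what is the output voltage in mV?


The thermocouple output V = sensitivity * dT.
V = 59.6 uV/C * 194 C
V = 11562.4 uV
V = 11.562 mV

11.562 mV


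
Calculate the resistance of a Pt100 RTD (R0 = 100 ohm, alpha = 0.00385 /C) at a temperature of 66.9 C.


The RTD equation: Rt = R0 * (1 + alpha * T).
Rt = 100 * (1 + 0.00385 * 66.9)
Rt = 100 * (1 + 0.257565)
Rt = 100 * 1.257565
Rt = 125.757 ohm

125.757 ohm


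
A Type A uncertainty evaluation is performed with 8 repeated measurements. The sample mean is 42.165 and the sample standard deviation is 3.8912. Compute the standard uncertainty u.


The standard uncertainty for Type A evaluation is u = s / sqrt(n).
u = 3.8912 / sqrt(8)
u = 3.8912 / 2.8284
u = 1.3757

1.3757


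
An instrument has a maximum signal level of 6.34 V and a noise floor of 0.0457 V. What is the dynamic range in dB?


Dynamic range = 20 * log10(Vmax / Vnoise).
DR = 20 * log10(6.34 / 0.0457)
DR = 20 * log10(138.73)
DR = 42.84 dB

42.84 dB


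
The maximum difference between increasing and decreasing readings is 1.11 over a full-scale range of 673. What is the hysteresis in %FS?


Hysteresis = (max difference / full scale) * 100%.
H = (1.11 / 673) * 100
H = 0.165 %FS

0.165 %FS


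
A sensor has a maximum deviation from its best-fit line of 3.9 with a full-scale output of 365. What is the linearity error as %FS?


Linearity error = (max deviation / full scale) * 100%.
Linearity = (3.9 / 365) * 100
Linearity = 1.068 %FS

1.068 %FS


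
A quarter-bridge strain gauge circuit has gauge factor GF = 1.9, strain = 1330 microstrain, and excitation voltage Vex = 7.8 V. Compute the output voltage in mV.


Quarter bridge output: Vout = (GF * epsilon * Vex) / 4.
Vout = (1.9 * 1330e-6 * 7.8) / 4
Vout = 0.0197106 / 4 V
Vout = 0.00492765 V = 4.9276 mV

4.9276 mV


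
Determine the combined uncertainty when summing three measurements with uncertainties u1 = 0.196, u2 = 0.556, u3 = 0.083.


For a sum of independent quantities, uc = sqrt(u1^2 + u2^2 + u3^2).
uc = sqrt(0.196^2 + 0.556^2 + 0.083^2)
uc = sqrt(0.038416 + 0.309136 + 0.006889)
uc = 0.5953

0.5953


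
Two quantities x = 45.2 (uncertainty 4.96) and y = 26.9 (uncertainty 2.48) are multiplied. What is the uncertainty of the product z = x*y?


For a product z = x*y, the relative uncertainty is:
uz/z = sqrt((ux/x)^2 + (uy/y)^2)
Relative uncertainties: ux/x = 4.96/45.2 = 0.109735
uy/y = 2.48/26.9 = 0.092193
z = 45.2 * 26.9 = 1215.9
uz = 1215.9 * sqrt(0.109735^2 + 0.092193^2) = 174.263

174.263


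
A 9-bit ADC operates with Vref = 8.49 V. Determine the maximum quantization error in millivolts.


The maximum quantization error is +/- LSB/2.
LSB = Vref / 2^n = 8.49 / 512 = 0.01658203 V
Max error = LSB / 2 = 0.01658203 / 2 = 0.00829102 V
Max error = 8.291 mV

8.291 mV


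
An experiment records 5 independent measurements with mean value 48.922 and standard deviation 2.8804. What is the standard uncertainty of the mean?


The standard uncertainty for Type A evaluation is u = s / sqrt(n).
u = 2.8804 / sqrt(5)
u = 2.8804 / 2.2361
u = 1.2882

1.2882


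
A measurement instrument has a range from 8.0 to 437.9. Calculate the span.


Span = upper range - lower range.
Span = 437.9 - (8.0)
Span = 429.9

429.9


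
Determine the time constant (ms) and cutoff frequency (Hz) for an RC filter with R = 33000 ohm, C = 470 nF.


Time constant: tau = R * C.
tau = 33000 * 4.70e-07 = 0.01551 s
tau = 15.51 ms
Cutoff frequency: fc = 1 / (2*pi*R*C).
fc = 1 / (2*pi*0.01551) = 10.26 Hz

tau = 15.51 ms, fc = 10.26 Hz


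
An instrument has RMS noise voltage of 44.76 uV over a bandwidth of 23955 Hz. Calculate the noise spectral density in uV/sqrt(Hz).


Noise spectral density = Vrms / sqrt(BW).
NSD = 44.76 / sqrt(23955)
NSD = 44.76 / 154.774
NSD = 0.2892 uV/sqrt(Hz)

0.2892 uV/sqrt(Hz)


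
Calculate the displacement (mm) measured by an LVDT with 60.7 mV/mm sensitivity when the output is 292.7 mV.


Displacement = Vout / sensitivity.
d = 292.7 / 60.7
d = 4.822 mm

4.822 mm


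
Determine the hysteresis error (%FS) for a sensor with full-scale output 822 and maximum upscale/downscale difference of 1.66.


Hysteresis = (max difference / full scale) * 100%.
H = (1.66 / 822) * 100
H = 0.202 %FS

0.202 %FS


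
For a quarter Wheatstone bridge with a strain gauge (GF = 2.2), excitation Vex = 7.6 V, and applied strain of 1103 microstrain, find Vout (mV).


Quarter bridge output: Vout = (GF * epsilon * Vex) / 4.
Vout = (2.2 * 1103e-6 * 7.6) / 4
Vout = 0.01844216 / 4 V
Vout = 0.00461054 V = 4.6105 mV

4.6105 mV


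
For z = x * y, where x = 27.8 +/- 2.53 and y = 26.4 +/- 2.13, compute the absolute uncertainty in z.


For a product z = x*y, the relative uncertainty is:
uz/z = sqrt((ux/x)^2 + (uy/y)^2)
Relative uncertainties: ux/x = 2.53/27.8 = 0.091007
uy/y = 2.13/26.4 = 0.080682
z = 27.8 * 26.4 = 733.9
uz = 733.9 * sqrt(0.091007^2 + 0.080682^2) = 89.261

89.261


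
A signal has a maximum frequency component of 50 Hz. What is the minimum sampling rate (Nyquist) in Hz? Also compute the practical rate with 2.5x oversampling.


By Nyquist theorem, fs_min = 2 * fmax.
fs_min = 2 * 50 = 100 Hz
Practical rate = 2.5 * fs_min = 2.5 * 100 = 250 Hz

fs_min = 100 Hz, fs_practical = 250 Hz


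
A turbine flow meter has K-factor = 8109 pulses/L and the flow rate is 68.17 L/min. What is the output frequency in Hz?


Frequency = K * Q / 60 (converting L/min to L/s).
f = 8109 * 68.17 / 60
f = 552790.53 / 60
f = 9213.18 Hz

9213.18 Hz


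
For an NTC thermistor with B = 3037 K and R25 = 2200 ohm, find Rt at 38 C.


NTC thermistor equation: Rt = R25 * exp(B * (1/T - 1/T25)).
T in Kelvin: 311.15 K, T25 = 298.15 K
1/T - 1/T25 = 1/311.15 - 1/298.15 = -0.00014013
B * (1/T - 1/T25) = 3037 * -0.00014013 = -0.4256
Rt = 2200 * exp(-0.4256) = 1437.5 ohm

1437.5 ohm


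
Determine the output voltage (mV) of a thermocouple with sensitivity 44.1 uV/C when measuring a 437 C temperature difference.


The thermocouple output V = sensitivity * dT.
V = 44.1 uV/C * 437 C
V = 19271.7 uV
V = 19.272 mV

19.272 mV


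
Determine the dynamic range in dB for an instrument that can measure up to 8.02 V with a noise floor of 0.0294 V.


Dynamic range = 20 * log10(Vmax / Vnoise).
DR = 20 * log10(8.02 / 0.0294)
DR = 20 * log10(272.79)
DR = 48.72 dB

48.72 dB


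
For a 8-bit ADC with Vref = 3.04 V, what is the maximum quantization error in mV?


The maximum quantization error is +/- LSB/2.
LSB = Vref / 2^n = 3.04 / 256 = 0.011875 V
Max error = LSB / 2 = 0.011875 / 2 = 0.0059375 V
Max error = 5.9375 mV

5.9375 mV


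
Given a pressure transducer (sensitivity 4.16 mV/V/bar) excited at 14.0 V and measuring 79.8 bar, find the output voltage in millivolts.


Output = sensitivity * Vex * P.
Vout = 4.16 * 14.0 * 79.8
Vout = 58.24 * 79.8
Vout = 4647.55 mV

4647.55 mV


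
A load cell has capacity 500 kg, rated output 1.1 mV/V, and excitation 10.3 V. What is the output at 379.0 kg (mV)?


Vout = rated_output * Vex * (load / capacity).
Vout = 1.1 * 10.3 * (379.0 / 500)
Vout = 1.1 * 10.3 * 0.758
Vout = 8.588 mV

8.588 mV


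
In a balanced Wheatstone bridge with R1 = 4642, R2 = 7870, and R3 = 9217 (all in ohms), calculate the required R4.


At balance: R1*R4 = R2*R3, so R4 = R2*R3/R1.
R4 = 7870 * 9217 / 4642
R4 = 72537790 / 4642
R4 = 15626.41 ohm

15626.41 ohm


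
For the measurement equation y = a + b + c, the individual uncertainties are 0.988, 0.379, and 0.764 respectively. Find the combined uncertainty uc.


For a sum of independent quantities, uc = sqrt(u1^2 + u2^2 + u3^2).
uc = sqrt(0.988^2 + 0.379^2 + 0.764^2)
uc = sqrt(0.976144 + 0.143641 + 0.583696)
uc = 1.3052

1.3052


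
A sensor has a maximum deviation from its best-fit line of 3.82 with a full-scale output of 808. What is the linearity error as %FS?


Linearity error = (max deviation / full scale) * 100%.
Linearity = (3.82 / 808) * 100
Linearity = 0.473 %FS

0.473 %FS


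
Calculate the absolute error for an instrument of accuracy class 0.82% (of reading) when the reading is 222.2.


Absolute error = (accuracy% / 100) * reading.
Error = (0.82 / 100) * 222.2
Error = 0.0082 * 222.2
Error = 1.822

1.822


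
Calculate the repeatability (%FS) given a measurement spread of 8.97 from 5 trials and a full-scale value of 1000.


Repeatability = (spread / full scale) * 100%.
R = (8.97 / 1000) * 100
R = 0.897 %FS

0.897 %FS


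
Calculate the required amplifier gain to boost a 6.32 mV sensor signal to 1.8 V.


Gain = Vout / Vin (converting to same units).
G = 1.8 V / 6.32 mV
G = 1800.0 mV / 6.32 mV
G = 284.81

284.81


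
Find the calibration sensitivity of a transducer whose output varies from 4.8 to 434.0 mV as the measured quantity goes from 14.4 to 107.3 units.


Sensitivity = (y2 - y1) / (x2 - x1).
S = (434.0 - 4.8) / (107.3 - 14.4)
S = 429.2 / 92.9
S = 4.62 mV/unit

4.62 mV/unit


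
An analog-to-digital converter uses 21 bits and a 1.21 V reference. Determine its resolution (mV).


The resolution (LSB) of an ADC is Vref / 2^n.
LSB = 1.21 / 2^21
LSB = 1.21 / 2097152
LSB = 5.8e-07 V = 0.00057697 mV

0.00057697 mV


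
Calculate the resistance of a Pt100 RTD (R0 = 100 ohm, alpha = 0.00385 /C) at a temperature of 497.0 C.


The RTD equation: Rt = R0 * (1 + alpha * T).
Rt = 100 * (1 + 0.00385 * 497.0)
Rt = 100 * (1 + 1.91345)
Rt = 100 * 2.91345
Rt = 291.345 ohm

291.345 ohm


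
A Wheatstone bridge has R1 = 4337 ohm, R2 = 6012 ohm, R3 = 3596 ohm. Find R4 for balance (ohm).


At balance: R1*R4 = R2*R3, so R4 = R2*R3/R1.
R4 = 6012 * 3596 / 4337
R4 = 21619152 / 4337
R4 = 4984.82 ohm

4984.82 ohm


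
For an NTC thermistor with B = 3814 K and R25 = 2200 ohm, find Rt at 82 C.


NTC thermistor equation: Rt = R25 * exp(B * (1/T - 1/T25)).
T in Kelvin: 355.15 K, T25 = 298.15 K
1/T - 1/T25 = 1/355.15 - 1/298.15 = -0.0005383
B * (1/T - 1/T25) = 3814 * -0.0005383 = -2.0531
Rt = 2200 * exp(-2.0531) = 282.3 ohm

282.3 ohm


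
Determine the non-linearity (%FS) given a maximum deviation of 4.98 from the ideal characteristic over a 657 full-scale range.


Linearity error = (max deviation / full scale) * 100%.
Linearity = (4.98 / 657) * 100
Linearity = 0.758 %FS

0.758 %FS


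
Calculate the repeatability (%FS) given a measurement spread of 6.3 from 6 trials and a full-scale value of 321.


Repeatability = (spread / full scale) * 100%.
R = (6.3 / 321) * 100
R = 1.963 %FS

1.963 %FS


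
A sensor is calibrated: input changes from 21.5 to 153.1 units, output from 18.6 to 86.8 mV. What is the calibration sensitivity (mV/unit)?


Sensitivity = (y2 - y1) / (x2 - x1).
S = (86.8 - 18.6) / (153.1 - 21.5)
S = 68.2 / 131.6
S = 0.5182 mV/unit

0.5182 mV/unit


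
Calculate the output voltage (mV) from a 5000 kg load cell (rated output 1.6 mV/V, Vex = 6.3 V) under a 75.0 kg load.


Vout = rated_output * Vex * (load / capacity).
Vout = 1.6 * 6.3 * (75.0 / 5000)
Vout = 1.6 * 6.3 * 0.015
Vout = 0.151 mV

0.151 mV


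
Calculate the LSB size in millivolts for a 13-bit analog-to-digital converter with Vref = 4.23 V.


The resolution (LSB) of an ADC is Vref / 2^n.
LSB = 4.23 / 2^13
LSB = 4.23 / 8192
LSB = 0.00051636 V = 0.51635742 mV

0.51635742 mV


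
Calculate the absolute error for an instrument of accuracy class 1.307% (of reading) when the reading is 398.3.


Absolute error = (accuracy% / 100) * reading.
Error = (1.307 / 100) * 398.3
Error = 0.01307 * 398.3
Error = 5.2058

5.2058


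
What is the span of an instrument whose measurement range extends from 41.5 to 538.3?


Span = upper range - lower range.
Span = 538.3 - (41.5)
Span = 496.8

496.8


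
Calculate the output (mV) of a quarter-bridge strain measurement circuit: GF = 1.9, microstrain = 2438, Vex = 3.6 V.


Quarter bridge output: Vout = (GF * epsilon * Vex) / 4.
Vout = (1.9 * 2438e-6 * 3.6) / 4
Vout = 0.01667592 / 4 V
Vout = 0.00416898 V = 4.169 mV

4.169 mV


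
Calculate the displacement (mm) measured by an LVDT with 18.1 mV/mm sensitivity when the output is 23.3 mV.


Displacement = Vout / sensitivity.
d = 23.3 / 18.1
d = 1.287 mm

1.287 mm


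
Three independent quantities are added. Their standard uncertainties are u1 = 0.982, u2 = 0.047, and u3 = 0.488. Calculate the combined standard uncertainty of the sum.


For a sum of independent quantities, uc = sqrt(u1^2 + u2^2 + u3^2).
uc = sqrt(0.982^2 + 0.047^2 + 0.488^2)
uc = sqrt(0.964324 + 0.002209 + 0.238144)
uc = 1.0976

1.0976


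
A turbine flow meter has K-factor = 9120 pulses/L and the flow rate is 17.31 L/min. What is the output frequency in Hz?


Frequency = K * Q / 60 (converting L/min to L/s).
f = 9120 * 17.31 / 60
f = 157867.2 / 60
f = 2631.12 Hz

2631.12 Hz


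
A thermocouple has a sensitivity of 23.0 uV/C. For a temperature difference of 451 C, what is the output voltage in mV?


The thermocouple output V = sensitivity * dT.
V = 23.0 uV/C * 451 C
V = 10373.0 uV
V = 10.373 mV

10.373 mV


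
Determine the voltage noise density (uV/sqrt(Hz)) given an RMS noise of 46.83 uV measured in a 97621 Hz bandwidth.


Noise spectral density = Vrms / sqrt(BW).
NSD = 46.83 / sqrt(97621)
NSD = 46.83 / 312.4436
NSD = 0.1499 uV/sqrt(Hz)

0.1499 uV/sqrt(Hz)


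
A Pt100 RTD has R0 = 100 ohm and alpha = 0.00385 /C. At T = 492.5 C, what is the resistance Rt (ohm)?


The RTD equation: Rt = R0 * (1 + alpha * T).
Rt = 100 * (1 + 0.00385 * 492.5)
Rt = 100 * (1 + 1.896125)
Rt = 100 * 2.896125
Rt = 289.613 ohm

289.613 ohm


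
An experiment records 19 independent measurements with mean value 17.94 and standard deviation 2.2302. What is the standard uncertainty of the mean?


The standard uncertainty for Type A evaluation is u = s / sqrt(n).
u = 2.2302 / sqrt(19)
u = 2.2302 / 4.3589
u = 0.5116

0.5116


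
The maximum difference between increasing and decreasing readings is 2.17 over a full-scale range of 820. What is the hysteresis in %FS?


Hysteresis = (max difference / full scale) * 100%.
H = (2.17 / 820) * 100
H = 0.265 %FS

0.265 %FS


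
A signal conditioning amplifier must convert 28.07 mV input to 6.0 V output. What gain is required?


Gain = Vout / Vin (converting to same units).
G = 6.0 V / 28.07 mV
G = 6000.0 mV / 28.07 mV
G = 213.75

213.75


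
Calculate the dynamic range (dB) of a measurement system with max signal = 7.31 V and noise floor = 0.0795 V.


Dynamic range = 20 * log10(Vmax / Vnoise).
DR = 20 * log10(7.31 / 0.0795)
DR = 20 * log10(91.95)
DR = 39.27 dB

39.27 dB


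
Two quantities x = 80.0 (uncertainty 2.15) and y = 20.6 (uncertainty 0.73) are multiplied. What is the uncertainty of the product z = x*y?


For a product z = x*y, the relative uncertainty is:
uz/z = sqrt((ux/x)^2 + (uy/y)^2)
Relative uncertainties: ux/x = 2.15/80.0 = 0.026875
uy/y = 0.73/20.6 = 0.035437
z = 80.0 * 20.6 = 1648.0
uz = 1648.0 * sqrt(0.026875^2 + 0.035437^2) = 73.295

73.295


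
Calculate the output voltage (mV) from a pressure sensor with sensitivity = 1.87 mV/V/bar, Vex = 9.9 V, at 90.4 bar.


Output = sensitivity * Vex * P.
Vout = 1.87 * 9.9 * 90.4
Vout = 18.513 * 90.4
Vout = 1673.58 mV

1673.58 mV


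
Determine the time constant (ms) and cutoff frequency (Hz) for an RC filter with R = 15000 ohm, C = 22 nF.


Time constant: tau = R * C.
tau = 15000 * 2.20e-08 = 0.00033 s
tau = 0.33 ms
Cutoff frequency: fc = 1 / (2*pi*R*C).
fc = 1 / (2*pi*0.00033) = 482.29 Hz

tau = 0.33 ms, fc = 482.29 Hz


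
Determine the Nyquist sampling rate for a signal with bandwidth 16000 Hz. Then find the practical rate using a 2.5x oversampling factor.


By Nyquist theorem, fs_min = 2 * fmax.
fs_min = 2 * 16000 = 32000 Hz
Practical rate = 2.5 * fs_min = 2.5 * 32000 = 80000 Hz

fs_min = 32000 Hz, fs_practical = 80000 Hz


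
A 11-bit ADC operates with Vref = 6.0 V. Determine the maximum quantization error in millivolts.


The maximum quantization error is +/- LSB/2.
LSB = Vref / 2^n = 6.0 / 2048 = 0.00292969 V
Max error = LSB / 2 = 0.00292969 / 2 = 0.00146484 V
Max error = 1.4648 mV

1.4648 mV


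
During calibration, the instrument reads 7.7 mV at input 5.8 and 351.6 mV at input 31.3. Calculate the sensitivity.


Sensitivity = (y2 - y1) / (x2 - x1).
S = (351.6 - 7.7) / (31.3 - 5.8)
S = 343.9 / 25.5
S = 13.4863 mV/unit

13.4863 mV/unit
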